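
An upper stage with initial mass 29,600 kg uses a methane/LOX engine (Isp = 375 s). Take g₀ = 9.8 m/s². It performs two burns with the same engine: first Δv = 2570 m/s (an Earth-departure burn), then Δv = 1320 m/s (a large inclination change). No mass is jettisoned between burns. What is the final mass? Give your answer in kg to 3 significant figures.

final mass ≈ 10300 kg

v_e = Isp · g₀ = 375 × 9.8 = 3675.0 m/s.
After the first burn: m = 29600 × exp(−2570/3675.0) = 29600 × 0.49692 = 14,708.8 kg.
After the second burn: m = 14,708.8 × exp(−1320/3675.0) = 14,708.8 × 0.69825 = 10,270.4 kg.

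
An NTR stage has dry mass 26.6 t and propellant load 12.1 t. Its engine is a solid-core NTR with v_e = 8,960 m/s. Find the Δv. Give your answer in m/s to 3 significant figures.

m₀ = m_dry + m_prop = 26.6 + 12.1 = 38.7 t.
Δv = v_e · ln(m₀/m_f) = 8960.0 × ln(1.455) = 8960.0 × 0.3749 ≈ 3359.4 m/s.

Δv ≈ 3360 m/s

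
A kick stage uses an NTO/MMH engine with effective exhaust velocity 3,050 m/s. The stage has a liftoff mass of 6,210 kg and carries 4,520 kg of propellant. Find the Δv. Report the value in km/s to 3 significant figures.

Δv ≈ 3.97 km/s

m_f = m₀ − m_prop = 6,210 − 4,520 = 1,690 kg.
By the Tsiolkovsky rocket equation, Δv = v_e · ln(m₀/m_f) = 3050.0 × ln(3.675) = 3050.0 × 1.3014 ≈ 3969.4 m/s.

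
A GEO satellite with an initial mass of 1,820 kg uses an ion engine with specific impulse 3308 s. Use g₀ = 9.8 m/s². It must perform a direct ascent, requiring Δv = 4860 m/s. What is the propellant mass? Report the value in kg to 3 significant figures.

v_e = Isp · g₀ = 3308 × 9.8 = 32418.4 m/s.
From the ideal rocket equation, m₀/m_f = exp(Δv / v_e) = exp(4860 / 32418.4) = exp(0.1499) = 1.1617.
m_f = 1,820 / 1.1617 = 1,566.67 kg, so propellant = m₀ − m_f = 1,820 − 1,566.67 = 253.33 kg.

propellant mass ≈ 253 kg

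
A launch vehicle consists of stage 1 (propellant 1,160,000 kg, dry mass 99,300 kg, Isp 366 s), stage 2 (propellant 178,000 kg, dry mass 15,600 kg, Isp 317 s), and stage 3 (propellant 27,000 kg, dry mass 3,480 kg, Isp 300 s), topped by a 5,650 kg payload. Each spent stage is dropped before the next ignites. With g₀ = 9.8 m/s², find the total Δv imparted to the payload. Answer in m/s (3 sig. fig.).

Δv ≈ 14100 m/s

Ignition mass of stage 1 = 1,160,000+99,300 + 178,000+15,600 + 27,000+3,480 + 5,650 = 1,489,030 kg.
Stage 1: m₀ = 1,489,030 kg, m_f = 1,489,030 − 1,160,000 = 329,030 kg; Δv = 366×9.8×ln(4.526) = 3586.8×1.5097 ≈ 5415 m/s.
Stage 2: m₀ = 229,730 kg, m_f = 229,730 − 178,000 = 51,730 kg; Δv = 317×9.8×ln(4.441) = 3106.6×1.4909 ≈ 4632 m/s.
Stage 3: m₀ = 36,130 kg, m_f = 36,130 − 27,000 = 9,130 kg; Δv = 300×9.8×ln(3.957) = 2940.0×1.3756 ≈ 4044 m/s.
Total Δv = 5415 + 4632 + 4044 = 14091 m/s.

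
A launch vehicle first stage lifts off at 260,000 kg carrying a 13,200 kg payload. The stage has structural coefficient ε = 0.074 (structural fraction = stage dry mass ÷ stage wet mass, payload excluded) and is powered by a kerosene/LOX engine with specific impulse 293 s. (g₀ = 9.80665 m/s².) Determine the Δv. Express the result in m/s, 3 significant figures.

Stage wet mass = m₀ − payload = 260,000 − 13,200 = 246,800 kg.
Stage dry mass = ε × stage wet mass = 0.074 × 246,800 = 18,263.2 kg.
Burnout mass m_f = stage dry + payload = 18,263.2 + 13,200 = 31,463.2 kg.
v_e = Isp · g₀ = 293 × 9.80665 = 2873.3 m/s.
Δv = v_e · ln(260,000/31,463.2) = 2873.3 × ln(8.264) = 2873.3 × 2.1119 ≈ 6068 m/s.

Δv ≈ 6070 m/s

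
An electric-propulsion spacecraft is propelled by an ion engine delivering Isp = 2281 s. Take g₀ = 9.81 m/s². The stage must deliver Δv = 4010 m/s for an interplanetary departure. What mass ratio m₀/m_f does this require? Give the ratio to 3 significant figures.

v_e = Isp · g₀ = 2281 × 9.81 = 22376.6 m/s.
Using Δv = v_e ln(m₀/m_f): m₀/m_f = exp(Δv / v_e) = exp(4010 / 22376.6) = exp(0.1792) = 1.1963.

mass ratio ≈ 1.20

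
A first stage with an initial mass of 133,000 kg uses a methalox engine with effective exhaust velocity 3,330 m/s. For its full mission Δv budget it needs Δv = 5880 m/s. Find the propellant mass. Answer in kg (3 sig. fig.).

By the Tsiolkovsky rocket equation, m₀/m_f = exp(Δv / v_e) = exp(5880 / 3330.0) = exp(1.7658) = 5.8460.
m_f = 133,000 / 5.8460 = 22,750.6 kg, so propellant = m₀ − m_f = 133,000 − 22,750.6 = 110,249.4 kg.

propellant mass ≈ 110000 kg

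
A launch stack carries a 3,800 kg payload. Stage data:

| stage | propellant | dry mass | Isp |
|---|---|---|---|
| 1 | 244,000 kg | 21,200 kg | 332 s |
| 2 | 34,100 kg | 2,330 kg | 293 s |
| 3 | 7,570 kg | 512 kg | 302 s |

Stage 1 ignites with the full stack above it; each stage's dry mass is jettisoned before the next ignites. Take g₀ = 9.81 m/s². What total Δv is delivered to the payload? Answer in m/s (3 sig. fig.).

Ignition mass of stage 1 = 244,000+21,200 + 34,100+2,330 + 7,570+512 + 3,800 = 313,512 kg.
Stage 1: m₀ = 313,512 kg, m_f = 313,512 − 244,000 = 69,512 kg; Δv = 332×9.81×ln(4.51) = 3256.9×1.5063 ≈ 4906 m/s.
Stage 2: m₀ = 48,312 kg, m_f = 48,312 − 34,100 = 14,212 kg; Δv = 293×9.81×ln(3.399) = 2874.3×1.2236 ≈ 3517 m/s.
Stage 3: m₀ = 11,882 kg, m_f = 11,882 − 7,570 = 4,312 kg; Δv = 302×9.81×ln(2.756) = 2962.6×1.0136 ≈ 3003 m/s.
Total Δv = 4906 + 3517 + 3003 = 11426 m/s.

Δv ≈ 11400 m/s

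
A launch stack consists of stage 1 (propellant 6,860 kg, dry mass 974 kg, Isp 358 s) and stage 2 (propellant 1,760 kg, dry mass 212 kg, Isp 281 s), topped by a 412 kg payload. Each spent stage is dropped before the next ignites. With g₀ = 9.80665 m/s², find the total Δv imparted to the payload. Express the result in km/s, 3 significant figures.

Δv ≈ 7.60 km/s

Ignition mass of stage 1 = 6,860+974 + 1,760+212 + 412 = 10,218 kg.
Stage 1: m₀ = 10,218 kg, m_f = 10,218 − 6,860 = 3,358 kg; Δv = 358×9.80665×ln(3.043) = 3510.8×1.1128 ≈ 3907 m/s.
Stage 2: m₀ = 2,384 kg, m_f = 2,384 − 1,760 = 624 kg; Δv = 281×9.80665×ln(3.821) = 2755.7×1.3404 ≈ 3694 m/s.
Total Δv = 3907 + 3694 = 7601 m/s.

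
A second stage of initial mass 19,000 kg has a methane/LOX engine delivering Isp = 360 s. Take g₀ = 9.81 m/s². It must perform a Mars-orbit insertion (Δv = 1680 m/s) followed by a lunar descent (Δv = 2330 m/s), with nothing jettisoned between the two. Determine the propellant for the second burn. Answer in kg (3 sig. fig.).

v_e = Isp · g₀ = 360 × 9.81 = 3531.6 m/s.
After the first burn: m = 19000 × exp(−1680/3531.6) = 19000 × 0.62145 = 11,807.6 kg.
After the second burn: m = 11,807.6 × exp(−2330/3531.6) = 11,807.6 × 0.51698 = 6,104.29 kg.
Second-burn propellant = 11,807.6 − 6,104.29 = 5,703.31 kg.

propellant for the second burn ≈ 5700 kg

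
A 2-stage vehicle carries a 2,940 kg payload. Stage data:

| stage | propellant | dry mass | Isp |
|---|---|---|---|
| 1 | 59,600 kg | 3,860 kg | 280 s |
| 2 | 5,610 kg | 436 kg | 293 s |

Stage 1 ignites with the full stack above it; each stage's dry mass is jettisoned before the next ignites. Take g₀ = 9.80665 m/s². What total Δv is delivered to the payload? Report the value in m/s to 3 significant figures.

Ignition mass of stage 1 = 59,600+3,860 + 5,610+436 + 2,940 = 72,446 kg.
Stage 1: m₀ = 72,446 kg, m_f = 72,446 − 59,600 = 12,846 kg; Δv = 280×9.80665×ln(5.64) = 2745.9×1.7298 ≈ 4750 m/s.
Stage 2: m₀ = 8,986 kg, m_f = 8,986 − 5,610 = 3,376 kg; Δv = 293×9.80665×ln(2.662) = 2873.3×0.9790 ≈ 2813 m/s.
Total Δv = 4750 + 2813 = 7563 m/s.

Δv ≈ 7560 m/s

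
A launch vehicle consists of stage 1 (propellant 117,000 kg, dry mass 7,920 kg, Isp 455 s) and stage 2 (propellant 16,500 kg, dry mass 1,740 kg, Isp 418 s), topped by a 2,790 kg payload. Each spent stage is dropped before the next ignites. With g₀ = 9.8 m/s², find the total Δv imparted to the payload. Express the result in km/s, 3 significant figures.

Ignition mass of stage 1 = 117,000+7,920 + 16,500+1,740 + 2,790 = 145,950 kg.
Stage 1: m₀ = 145,950 kg, m_f = 145,950 − 117,000 = 28,950 kg; Δv = 455×9.8×ln(5.041) = 4459.0×1.6177 ≈ 7213 m/s.
Stage 2: m₀ = 21,030 kg, m_f = 21,030 − 16,500 = 4,530 kg; Δv = 418×9.8×ln(4.642) = 4096.4×1.5352 ≈ 6289 m/s.
Total Δv = 7213 + 6289 = 13502 m/s.

Δv ≈ 13.5 km/s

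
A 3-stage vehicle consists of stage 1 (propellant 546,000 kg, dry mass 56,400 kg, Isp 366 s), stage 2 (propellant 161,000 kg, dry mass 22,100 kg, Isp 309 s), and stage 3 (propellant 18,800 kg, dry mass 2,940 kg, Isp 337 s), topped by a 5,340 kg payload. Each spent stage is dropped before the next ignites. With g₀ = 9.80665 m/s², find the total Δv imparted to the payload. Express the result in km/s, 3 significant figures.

Δv ≈ 12.3 km/s

Ignition mass of stage 1 = 546,000+56,400 + 161,000+22,100 + 18,800+2,940 + 5,340 = 812,580 kg.
Stage 1: m₀ = 812,580 kg, m_f = 812,580 − 546,000 = 266,580 kg; Δv = 366×9.80665×ln(3.048) = 3589.2×1.1145 ≈ 4000 m/s.
Stage 2: m₀ = 210,180 kg, m_f = 210,180 − 161,000 = 49,180 kg; Δv = 309×9.80665×ln(4.274) = 3030.3×1.4525 ≈ 4401 m/s.
Stage 3: m₀ = 27,080 kg, m_f = 27,080 − 18,800 = 8,280 kg; Δv = 337×9.80665×ln(3.271) = 3304.8×1.1850 ≈ 3916 m/s.
Total Δv = 4000 + 4401 + 3916 = 12317 m/s.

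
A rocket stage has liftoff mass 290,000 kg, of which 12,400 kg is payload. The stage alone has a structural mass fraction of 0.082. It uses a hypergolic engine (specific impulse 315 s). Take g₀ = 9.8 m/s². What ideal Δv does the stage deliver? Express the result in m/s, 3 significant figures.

Δv ≈ 6510 m/s

Stage wet mass = m₀ − payload = 290,000 − 12,400 = 277,600 kg.
Stage dry mass = ε × stage wet mass = 0.082 × 277,600 = 22,763.2 kg.
Burnout mass m_f = stage dry + payload = 22,763.2 + 12,400 = 35,163.2 kg.
v_e = Isp · g₀ = 315 × 9.8 = 3087.0 m/s.
Δv = v_e · ln(290,000/35,163.2) = 3087.0 × ln(8.247) = 3087.0 × 2.1099 ≈ 6513 m/s.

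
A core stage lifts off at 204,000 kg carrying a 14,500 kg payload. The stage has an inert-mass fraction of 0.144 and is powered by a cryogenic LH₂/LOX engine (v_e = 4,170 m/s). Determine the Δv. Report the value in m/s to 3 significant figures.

Stage wet mass = m₀ − payload = 204,000 − 14,500 = 189,500 kg.
Stage dry mass = ε × stage wet mass = 0.144 × 189,500 = 27,288 kg.
Burnout mass m_f = stage dry + payload = 27,288 + 14,500 = 41,788 kg.
Δv = v_e · ln(204,000/41,788) = 4170.0 × ln(4.882) = 4170.0 × 1.5855 ≈ 6612 m/s.

Δv ≈ 6610 m/s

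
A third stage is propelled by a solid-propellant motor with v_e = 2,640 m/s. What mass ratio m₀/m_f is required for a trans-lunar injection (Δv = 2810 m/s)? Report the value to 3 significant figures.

By the Tsiolkovsky rocket equation, m₀/m_f = exp(Δv / v_e) = exp(2810 / 2640.0) = exp(1.0644) = 2.8991.

mass ratio ≈ 2.90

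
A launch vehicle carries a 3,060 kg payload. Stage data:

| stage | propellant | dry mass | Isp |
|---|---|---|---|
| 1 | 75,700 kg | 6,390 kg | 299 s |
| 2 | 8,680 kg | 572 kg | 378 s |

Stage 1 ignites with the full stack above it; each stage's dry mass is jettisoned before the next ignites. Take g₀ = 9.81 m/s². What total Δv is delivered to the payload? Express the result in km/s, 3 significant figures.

Δv ≈ 9.28 km/s

Ignition mass of stage 1 = 75,700+6,390 + 8,680+572 + 3,060 = 94,402 kg.
Stage 1: m₀ = 94,402 kg, m_f = 94,402 − 75,700 = 18,702 kg; Δv = 299×9.81×ln(5.048) = 2933.2×1.6189 ≈ 4749 m/s.
Stage 2: m₀ = 12,312 kg, m_f = 12,312 − 8,680 = 3,632 kg; Δv = 378×9.81×ln(3.39) = 3708.2×1.2208 ≈ 4527 m/s.
Total Δv = 4749 + 4527 = 9276 m/s.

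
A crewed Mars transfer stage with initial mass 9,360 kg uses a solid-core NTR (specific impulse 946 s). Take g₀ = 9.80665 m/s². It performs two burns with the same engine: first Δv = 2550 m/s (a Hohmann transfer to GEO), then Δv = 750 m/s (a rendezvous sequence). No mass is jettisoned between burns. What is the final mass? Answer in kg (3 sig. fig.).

final mass ≈ 6560 kg

v_e = Isp · g₀ = 946 × 9.80665 = 9277.1 m/s.
After the first burn: m = 9360 × exp(−2550/9277.1) = 9360 × 0.75967 = 7,110.51 kg.
After the second burn: m = 7,110.51 × exp(−750/9277.1) = 7,110.51 × 0.92234 = 6,558.31 kg.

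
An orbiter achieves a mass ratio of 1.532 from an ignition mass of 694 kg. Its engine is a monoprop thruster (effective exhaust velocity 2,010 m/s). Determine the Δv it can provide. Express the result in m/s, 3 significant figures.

Δv = v_e · ln(1.532) = 2010.0 × 0.4266 ≈ 857.4 m/s.

Δv ≈ 857 m/s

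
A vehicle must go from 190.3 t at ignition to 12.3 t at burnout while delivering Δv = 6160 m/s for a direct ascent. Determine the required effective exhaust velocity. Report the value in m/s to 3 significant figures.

v_e ≈ 2250 m/s

ln(m₀/m_f) = ln(190300/12300) = ln(15.47) = 2.7390.
v_e = Δv / ln(m₀/m_f) = 6160 / 2.7390 = 2249.0 m/s.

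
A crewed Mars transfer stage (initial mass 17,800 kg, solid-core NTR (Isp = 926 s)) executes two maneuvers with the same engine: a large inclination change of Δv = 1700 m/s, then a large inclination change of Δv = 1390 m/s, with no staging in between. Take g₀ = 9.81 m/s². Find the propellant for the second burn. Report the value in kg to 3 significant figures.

propellant for the second burn ≈ 2090 kg

v_e = Isp · g₀ = 926 × 9.81 = 9084.1 m/s.
After the first burn: m = 17800 × exp(−1700/9084.1) = 17800 × 0.82933 = 14,762.1 kg.
After the second burn: m = 14,762.1 × exp(−1390/9084.1) = 14,762.1 × 0.85812 = 12,667.7 kg.
Second-burn propellant = 14,762.1 − 12,667.7 = 2,094.4 kg.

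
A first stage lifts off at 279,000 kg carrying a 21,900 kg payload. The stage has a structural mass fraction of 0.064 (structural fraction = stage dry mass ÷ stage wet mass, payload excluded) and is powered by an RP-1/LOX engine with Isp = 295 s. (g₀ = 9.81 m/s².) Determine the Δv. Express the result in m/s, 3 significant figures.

Δv ≈ 5740 m/s

Stage wet mass = m₀ − payload = 279,000 − 21,900 = 257,100 kg.
Stage dry mass = ε × stage wet mass = 0.064 × 257,100 = 16,454.4 kg.
Burnout mass m_f = stage dry + payload = 16,454.4 + 21,900 = 38,354.4 kg.
v_e = Isp · g₀ = 295 × 9.81 = 2894.0 m/s.
Δv = v_e · ln(279,000/38,354.4) = 2894.0 × ln(7.274) = 2894.0 × 1.9843 ≈ 5743 m/s.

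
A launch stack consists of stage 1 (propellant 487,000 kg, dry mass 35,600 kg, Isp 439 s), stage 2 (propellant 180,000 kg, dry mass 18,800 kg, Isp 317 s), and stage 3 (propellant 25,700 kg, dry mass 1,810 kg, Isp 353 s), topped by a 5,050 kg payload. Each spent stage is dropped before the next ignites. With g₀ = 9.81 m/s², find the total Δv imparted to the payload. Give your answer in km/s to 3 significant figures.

Δv ≈ 14.5 km/s

Ignition mass of stage 1 = 487,000+35,600 + 180,000+18,800 + 25,700+1,810 + 5,050 = 753,960 kg.
Stage 1: m₀ = 753,960 kg, m_f = 753,960 − 487,000 = 266,960 kg; Δv = 439×9.81×ln(2.824) = 4306.6×1.0382 ≈ 4471 m/s.
Stage 2: m₀ = 231,360 kg, m_f = 231,360 − 180,000 = 51,360 kg; Δv = 317×9.81×ln(4.505) = 3109.8×1.5051 ≈ 4681 m/s.
Stage 3: m₀ = 32,560 kg, m_f = 32,560 − 25,700 = 6,860 kg; Δv = 353×9.81×ln(4.746) = 3462.9×1.5574 ≈ 5393 m/s.
Total Δv = 4471 + 4681 + 5393 = 14545 m/s.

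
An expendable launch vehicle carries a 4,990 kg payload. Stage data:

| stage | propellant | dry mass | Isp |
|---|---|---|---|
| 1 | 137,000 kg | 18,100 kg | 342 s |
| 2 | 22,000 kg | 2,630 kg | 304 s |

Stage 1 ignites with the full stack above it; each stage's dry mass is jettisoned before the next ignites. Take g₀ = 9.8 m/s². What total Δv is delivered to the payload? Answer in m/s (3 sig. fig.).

Δv ≈ 8580 m/s

Ignition mass of stage 1 = 137,000+18,100 + 22,000+2,630 + 4,990 = 184,720 kg.
Stage 1: m₀ = 184,720 kg, m_f = 184,720 − 137,000 = 47,720 kg; Δv = 342×9.8×ln(3.871) = 3351.6×1.3535 ≈ 4536 m/s.
Stage 2: m₀ = 29,620 kg, m_f = 29,620 − 22,000 = 7,620 kg; Δv = 304×9.8×ln(3.887) = 2979.2×1.3577 ≈ 4045 m/s.
Total Δv = 4536 + 4045 = 8581 m/s.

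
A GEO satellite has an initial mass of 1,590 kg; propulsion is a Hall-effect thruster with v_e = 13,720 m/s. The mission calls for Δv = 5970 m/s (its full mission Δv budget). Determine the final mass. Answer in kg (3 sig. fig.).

Rocket equation: m₀/m_f = exp(Δv / v_e) = exp(5970 / 13720.0) = exp(0.4351) = 1.5452.
m_f = m₀ / 1.5452 = 1,590 / 1.5452 = 1,028.99 kg.

final mass ≈ 1030 kg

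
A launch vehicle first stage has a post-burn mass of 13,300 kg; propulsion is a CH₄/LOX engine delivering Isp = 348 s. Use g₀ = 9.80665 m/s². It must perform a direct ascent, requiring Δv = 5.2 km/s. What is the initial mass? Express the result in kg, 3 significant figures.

initial mass ≈ 61000 kg

v_e = Isp · g₀ = 348 × 9.80665 = 3412.7 m/s.
From the ideal rocket equation, m₀/m_f = exp(Δv / v_e) = exp(5200 / 3412.7) = exp(1.5237) = 4.5892.
m₀ = m_f × 4.5892 = 13,300 × 4.5892 = 61,036.4 kg.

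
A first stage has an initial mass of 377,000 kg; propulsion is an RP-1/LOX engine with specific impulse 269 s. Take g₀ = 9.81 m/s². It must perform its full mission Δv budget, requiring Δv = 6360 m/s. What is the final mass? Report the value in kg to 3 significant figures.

final mass ≈ 33900 kg

v_e = Isp · g₀ = 269 × 9.81 = 2638.9 m/s.
Rocket equation: m₀/m_f = exp(Δv / v_e) = exp(6360 / 2638.9) = exp(2.4101) = 11.1351.
m_f = m₀ / 11.1351 = 377,000 / 11.1351 = 33,856.9 kg.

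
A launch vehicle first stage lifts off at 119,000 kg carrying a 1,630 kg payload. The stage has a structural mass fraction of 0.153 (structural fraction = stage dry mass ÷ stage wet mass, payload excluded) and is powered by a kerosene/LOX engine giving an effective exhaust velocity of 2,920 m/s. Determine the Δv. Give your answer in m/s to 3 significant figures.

Stage wet mass = m₀ − payload = 119,000 − 1,630 = 117,370 kg.
Stage dry mass = ε × stage wet mass = 0.153 × 117,370 = 17,957.6 kg.
Burnout mass m_f = stage dry + payload = 17,957.6 + 1,630 = 19,587.6 kg.
Δv = v_e · ln(119,000/19,587.6) = 2920.0 × ln(6.075) = 2920.0 × 1.8042 ≈ 5268 m/s.

Δv ≈ 5270 m/s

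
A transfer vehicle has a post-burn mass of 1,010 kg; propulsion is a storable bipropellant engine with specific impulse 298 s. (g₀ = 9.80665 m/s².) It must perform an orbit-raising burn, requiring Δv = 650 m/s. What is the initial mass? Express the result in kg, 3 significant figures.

v_e = Isp · g₀ = 298 × 9.80665 = 2922.4 m/s.
By the Tsiolkovsky rocket equation, m₀/m_f = exp(Δv / v_e) = exp(650 / 2922.4) = exp(0.2224) = 1.2491.
m₀ = m_f × 1.2491 = 1,010 × 1.2491 = 1,261.59 kg.

initial mass ≈ 1260 kg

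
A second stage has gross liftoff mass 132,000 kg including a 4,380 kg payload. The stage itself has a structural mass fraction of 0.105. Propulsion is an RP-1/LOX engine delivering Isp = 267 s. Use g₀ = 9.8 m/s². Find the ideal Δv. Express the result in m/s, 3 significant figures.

Stage wet mass = m₀ − payload = 132,000 − 4,380 = 127,620 kg.
Stage dry mass = ε × stage wet mass = 0.105 × 127,620 = 13,400.1 kg.
Burnout mass m_f = stage dry + payload = 13,400.1 + 4,380 = 17,780.1 kg.
v_e = Isp · g₀ = 267 × 9.8 = 2616.6 m/s.
Using Δv = v_e ln(m₀/m_f): Δv = v_e · ln(132,000/17,780.1) = 2616.6 × ln(7.424) = 2616.6 × 2.0047 ≈ 5246 m/s.

Δv ≈ 5250 m/s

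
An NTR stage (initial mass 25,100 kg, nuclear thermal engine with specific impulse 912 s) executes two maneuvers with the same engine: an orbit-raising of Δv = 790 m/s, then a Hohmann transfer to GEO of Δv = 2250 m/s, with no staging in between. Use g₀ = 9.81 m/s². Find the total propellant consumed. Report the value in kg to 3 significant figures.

v_e = Isp · g₀ = 912 × 9.81 = 8946.7 m/s.
After the first burn: m = 25100 × exp(−790/8946.7) = 25100 × 0.91549 = 22,978.8 kg.
After the second burn: m = 22,978.8 × exp(−2250/8946.7) = 22,978.8 × 0.77764 = 17,869.2 kg.
Total propellant = m₀ − m_final = 25100 − 17,869.2 = 7,230.8 kg.

total propellant consumed ≈ 7230 kg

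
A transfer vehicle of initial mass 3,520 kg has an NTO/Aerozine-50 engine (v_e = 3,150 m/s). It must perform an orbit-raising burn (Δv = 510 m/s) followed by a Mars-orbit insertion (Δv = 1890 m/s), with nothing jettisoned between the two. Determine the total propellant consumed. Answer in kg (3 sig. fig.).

total propellant consumed ≈ 1880 kg

After the first burn: m = 3520 × exp(−510/3150.0) = 3520 × 0.85052 = 2,993.83 kg.
After the second burn: m = 2,993.83 × exp(−1890/3150.0) = 2,993.83 × 0.54881 = 1,643.04 kg.
Total propellant = m₀ − m_final = 3520 − 1,643.04 = 1,876.96 kg.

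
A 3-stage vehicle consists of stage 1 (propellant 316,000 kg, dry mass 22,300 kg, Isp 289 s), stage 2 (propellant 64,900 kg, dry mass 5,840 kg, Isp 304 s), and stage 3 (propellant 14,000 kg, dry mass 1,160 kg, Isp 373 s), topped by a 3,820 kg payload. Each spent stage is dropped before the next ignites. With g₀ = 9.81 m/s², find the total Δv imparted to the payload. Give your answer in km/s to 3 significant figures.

Δv ≈ 12.5 km/s

Ignition mass of stage 1 = 316,000+22,300 + 64,900+5,840 + 14,000+1,160 + 3,820 = 428,020 kg.
Stage 1: m₀ = 428,020 kg, m_f = 428,020 − 316,000 = 112,020 kg; Δv = 289×9.81×ln(3.821) = 2835.1×1.3405 ≈ 3800 m/s.
Stage 2: m₀ = 89,720 kg, m_f = 89,720 − 64,900 = 24,820 kg; Δv = 304×9.81×ln(3.615) = 2982.2×1.2850 ≈ 3832 m/s.
Stage 3: m₀ = 18,980 kg, m_f = 18,980 − 14,000 = 4,980 kg; Δv = 373×9.81×ln(3.811) = 3659.1×1.3380 ≈ 4896 m/s.
Total Δv = 3800 + 3832 + 4896 = 12528 m/s.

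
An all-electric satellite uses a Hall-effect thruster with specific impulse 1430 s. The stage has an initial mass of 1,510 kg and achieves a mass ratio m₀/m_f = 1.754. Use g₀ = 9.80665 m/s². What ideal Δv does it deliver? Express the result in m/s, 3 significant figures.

Δv ≈ 7880 m/s

v_e = Isp · g₀ = 1430 × 9.80665 = 14023.5 m/s.
Rocket equation: Δv = v_e · ln(1.754) = 14023.5 × 0.5619 ≈ 7879.8 m/s.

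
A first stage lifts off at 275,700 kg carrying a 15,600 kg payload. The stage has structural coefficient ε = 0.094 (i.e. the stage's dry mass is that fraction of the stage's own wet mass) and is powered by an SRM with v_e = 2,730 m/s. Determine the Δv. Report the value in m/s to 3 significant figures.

Δv ≈ 5270 m/s

Stage wet mass = m₀ − payload = 275,700 − 15,600 = 260,100 kg.
Stage dry mass = ε × stage wet mass = 0.094 × 260,100 = 24,449.4 kg.
Burnout mass m_f = stage dry + payload = 24,449.4 + 15,600 = 40,049.4 kg.
Rocket equation: Δv = v_e · ln(275,700/40,049.4) = 2730.0 × ln(6.884) = 2730.0 × 1.9292 ≈ 5267 m/s.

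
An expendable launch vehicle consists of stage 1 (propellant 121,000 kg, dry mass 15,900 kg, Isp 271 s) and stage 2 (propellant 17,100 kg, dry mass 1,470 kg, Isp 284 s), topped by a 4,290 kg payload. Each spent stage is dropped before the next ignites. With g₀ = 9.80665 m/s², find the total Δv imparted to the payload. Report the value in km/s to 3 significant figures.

Δv ≈ 7.60 km/s

Ignition mass of stage 1 = 121,000+15,900 + 17,100+1,470 + 4,290 = 159,760 kg.
Stage 1: m₀ = 159,760 kg, m_f = 159,760 − 121,000 = 38,760 kg; Δv = 271×9.80665×ln(4.122) = 2657.6×1.4163 ≈ 3764 m/s.
Stage 2: m₀ = 22,860 kg, m_f = 22,860 − 17,100 = 5,760 kg; Δv = 284×9.80665×ln(3.969) = 2785.1×1.3785 ≈ 3839 m/s.
Total Δv = 3764 + 3839 = 7603 m/s.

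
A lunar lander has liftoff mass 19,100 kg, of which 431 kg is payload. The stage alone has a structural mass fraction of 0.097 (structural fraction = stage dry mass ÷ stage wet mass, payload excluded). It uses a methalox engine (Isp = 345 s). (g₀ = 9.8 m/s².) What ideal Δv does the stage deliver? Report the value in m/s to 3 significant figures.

Stage wet mass = m₀ − payload = 19,100 − 431 = 18,669 kg.
Stage dry mass = ε × stage wet mass = 0.097 × 18,669 = 1,810.89 kg.
Burnout mass m_f = stage dry + payload = 1,810.89 + 431 = 2,241.89 kg.
v_e = Isp · g₀ = 345 × 9.8 = 3381.0 m/s.
By the Tsiolkovsky rocket equation, Δv = v_e · ln(19,100/2,241.89) = 3381.0 × ln(8.52) = 3381.0 × 2.1424 ≈ 7243 m/s.

Δv ≈ 7240 m/s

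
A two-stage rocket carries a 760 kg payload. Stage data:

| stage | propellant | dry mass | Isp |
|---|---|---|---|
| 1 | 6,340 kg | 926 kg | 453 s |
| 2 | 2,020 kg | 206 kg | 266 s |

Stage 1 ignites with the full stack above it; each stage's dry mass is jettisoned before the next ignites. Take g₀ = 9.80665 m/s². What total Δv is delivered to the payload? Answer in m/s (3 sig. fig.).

Ignition mass of stage 1 = 6,340+926 + 2,020+206 + 760 = 10,252 kg.
Stage 1: m₀ = 10,252 kg, m_f = 10,252 − 6,340 = 3,912 kg; Δv = 453×9.80665×ln(2.621) = 4442.4×0.9634 ≈ 4280 m/s.
Stage 2: m₀ = 2,986 kg, m_f = 2,986 − 2,020 = 966 kg; Δv = 266×9.80665×ln(3.091) = 2608.6×1.1285 ≈ 2944 m/s.
Total Δv = 4280 + 2944 = 7224 m/s.

Δv ≈ 7220 m/s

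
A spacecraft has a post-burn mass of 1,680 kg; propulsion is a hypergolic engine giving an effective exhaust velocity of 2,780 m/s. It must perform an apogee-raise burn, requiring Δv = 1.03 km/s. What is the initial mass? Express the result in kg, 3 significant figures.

Rocket equation: m₀/m_f = exp(Δv / v_e) = exp(1030 / 2780.0) = exp(0.3705) = 1.4485.
m₀ = m_f × 1.4485 = 1,680 × 1.4485 = 2,433.48 kg.

initial mass ≈ 2430 kg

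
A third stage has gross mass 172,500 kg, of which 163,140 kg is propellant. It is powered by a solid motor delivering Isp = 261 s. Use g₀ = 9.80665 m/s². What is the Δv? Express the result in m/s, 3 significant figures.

v_e = Isp · g₀ = 261 × 9.80665 = 2559.5 m/s.
m_f = m₀ − m_prop = 172,500 − 163,140 = 9,360 kg.
Δv = v_e · ln(m₀/m_f) = 2559.5 × ln(18.43) = 2559.5 × 2.9140 ≈ 7458.4 m/s.

Δv ≈ 7460 m/s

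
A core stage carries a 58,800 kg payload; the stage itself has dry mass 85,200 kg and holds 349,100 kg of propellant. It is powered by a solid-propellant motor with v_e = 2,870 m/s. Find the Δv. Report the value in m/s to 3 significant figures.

m₀ = payload + dry + propellant = 58,800 + 85,200 + 349,100 = 493,100 kg.
m_f = payload + dry = 58,800 + 85,200 = 144,000 kg.
Δv = v_e · ln(m₀/m_f) = 2870.0 × ln(3.424) = 2870.0 × 1.2309 ≈ 3532.7 m/s.

Δv ≈ 3530 m/s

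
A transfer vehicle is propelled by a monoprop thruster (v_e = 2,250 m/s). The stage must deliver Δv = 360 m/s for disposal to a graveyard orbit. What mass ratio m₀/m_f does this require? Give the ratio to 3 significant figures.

mass ratio ≈ 1.17

m₀/m_f = exp(Δv / v_e) = exp(360 / 2250.0) = exp(0.1600) = 1.1735.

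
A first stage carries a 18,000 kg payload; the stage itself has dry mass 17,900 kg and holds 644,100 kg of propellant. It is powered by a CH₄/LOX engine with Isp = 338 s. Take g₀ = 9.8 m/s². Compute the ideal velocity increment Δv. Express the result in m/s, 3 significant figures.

Δv ≈ 9740 m/s

v_e = Isp · g₀ = 338 × 9.8 = 3312.4 m/s.
m₀ = payload + dry + propellant = 18,000 + 17,900 + 644,100 = 680,000 kg.
m_f = payload + dry = 18,000 + 17,900 = 35,900 kg.
Δv = v_e · ln(m₀/m_f) = 3312.4 × ln(18.94) = 3312.4 × 2.9414 ≈ 9742.9 m/s.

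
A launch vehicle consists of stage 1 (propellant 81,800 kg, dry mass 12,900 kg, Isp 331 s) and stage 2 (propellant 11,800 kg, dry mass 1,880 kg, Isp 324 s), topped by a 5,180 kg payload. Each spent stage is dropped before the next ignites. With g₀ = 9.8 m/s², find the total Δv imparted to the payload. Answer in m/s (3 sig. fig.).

Ignition mass of stage 1 = 81,800+12,900 + 11,800+1,880 + 5,180 = 113,560 kg.
Stage 1: m₀ = 113,560 kg, m_f = 113,560 − 81,800 = 31,760 kg; Δv = 331×9.8×ln(3.576) = 3243.8×1.2741 ≈ 4133 m/s.
Stage 2: m₀ = 18,860 kg, m_f = 18,860 − 11,800 = 7,060 kg; Δv = 324×9.8×ln(2.671) = 3175.2×0.9826 ≈ 3120 m/s.
Total Δv = 4133 + 3120 = 7253 m/s.

Δv ≈ 7250 m/s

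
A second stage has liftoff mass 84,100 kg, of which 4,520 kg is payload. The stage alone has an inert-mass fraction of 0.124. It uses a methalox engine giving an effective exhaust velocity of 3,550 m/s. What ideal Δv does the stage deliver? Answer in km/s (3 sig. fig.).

Δv ≈ 6.27 km/s

Stage wet mass = m₀ − payload = 84,100 − 4,520 = 79,580 kg.
Stage dry mass = ε × stage wet mass = 0.124 × 79,580 = 9,867.92 kg.
Burnout mass m_f = stage dry + payload = 9,867.92 + 4,520 = 14,387.92 kg.
From the ideal rocket equation, Δv = v_e · ln(84,100/14,387.92) = 3550.0 × ln(5.845) = 3550.0 × 1.7656 ≈ 6268 m/s.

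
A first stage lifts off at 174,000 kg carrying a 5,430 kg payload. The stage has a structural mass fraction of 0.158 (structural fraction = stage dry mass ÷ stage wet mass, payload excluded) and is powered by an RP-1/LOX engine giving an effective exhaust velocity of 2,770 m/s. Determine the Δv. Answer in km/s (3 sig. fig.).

Stage wet mass = m₀ − payload = 174,000 − 5,430 = 168,570 kg.
Stage dry mass = ε × stage wet mass = 0.158 × 168,570 = 26,634.1 kg.
Burnout mass m_f = stage dry + payload = 26,634.1 + 5,430 = 32,064.1 kg.
From the ideal rocket equation, Δv = v_e · ln(174,000/32,064.1) = 2770.0 × ln(5.427) = 2770.0 × 1.6913 ≈ 4685 m/s.

Δv ≈ 4.68 km/s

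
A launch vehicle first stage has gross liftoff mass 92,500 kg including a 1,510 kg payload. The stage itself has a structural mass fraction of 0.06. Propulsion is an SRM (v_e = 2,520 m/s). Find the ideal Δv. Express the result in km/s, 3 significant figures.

Stage wet mass = m₀ − payload = 92,500 − 1,510 = 90,990 kg.
Stage dry mass = ε × stage wet mass = 0.06 × 90,990 = 5,459.4 kg.
Burnout mass m_f = stage dry + payload = 5,459.4 + 1,510 = 6,969.4 kg.
Δv = v_e · ln(92,500/6,969.4) = 2520.0 × ln(13.27) = 2520.0 × 2.5857 ≈ 6516 m/s.

Δv ≈ 6.52 km/s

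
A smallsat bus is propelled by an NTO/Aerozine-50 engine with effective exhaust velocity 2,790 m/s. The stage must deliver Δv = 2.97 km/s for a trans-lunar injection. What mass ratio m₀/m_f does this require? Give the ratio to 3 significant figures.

mass ratio ≈ 2.90

m₀/m_f = exp(Δv / v_e) = exp(2970 / 2790.0) = exp(1.0645) = 2.8994.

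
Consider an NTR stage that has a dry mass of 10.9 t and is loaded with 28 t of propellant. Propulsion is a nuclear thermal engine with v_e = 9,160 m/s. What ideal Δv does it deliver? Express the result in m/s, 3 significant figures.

Δv ≈ 11700 m/s

m₀ = m_dry + m_prop = 10.9 + 28 = 38.9 t.
By the Tsiolkovsky rocket equation, Δv = v_e · ln(m₀/m_f) = 9160.0 × ln(3.569) = 9160.0 × 1.2722 ≈ 11653.6 m/s.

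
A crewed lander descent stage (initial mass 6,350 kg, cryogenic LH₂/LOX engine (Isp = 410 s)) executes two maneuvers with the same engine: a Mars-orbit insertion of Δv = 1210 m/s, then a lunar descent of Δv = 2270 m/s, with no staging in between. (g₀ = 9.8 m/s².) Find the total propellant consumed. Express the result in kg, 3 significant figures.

total propellant consumed ≈ 3680 kg

v_e = Isp · g₀ = 410 × 9.8 = 4018.0 m/s.
After the first burn: m = 6350 × exp(−1210/4018.0) = 6350 × 0.73997 = 4,698.81 kg.
After the second burn: m = 4,698.81 × exp(−2270/4018.0) = 4,698.81 × 0.56838 = 2,670.71 kg.
Total propellant = m₀ − m_final = 6350 − 2,670.71 = 3,679.29 kg.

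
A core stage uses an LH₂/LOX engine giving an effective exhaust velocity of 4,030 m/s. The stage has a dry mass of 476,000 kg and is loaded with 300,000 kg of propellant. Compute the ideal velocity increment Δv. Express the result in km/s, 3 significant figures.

Δv ≈ 1.97 km/s

m₀ = m_dry + m_prop = 476,000 + 300,000 = 776,000 kg.
Δv = v_e · ln(m₀/m_f) = 4030.0 × ln(1.63) = 4030.0 × 0.4887 ≈ 1969.6 m/s.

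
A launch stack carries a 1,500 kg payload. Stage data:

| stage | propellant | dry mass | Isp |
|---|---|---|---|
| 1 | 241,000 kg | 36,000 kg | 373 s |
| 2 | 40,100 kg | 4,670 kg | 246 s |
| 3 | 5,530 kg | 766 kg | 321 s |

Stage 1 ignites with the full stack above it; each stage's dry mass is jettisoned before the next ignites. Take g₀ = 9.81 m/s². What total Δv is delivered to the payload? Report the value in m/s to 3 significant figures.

Ignition mass of stage 1 = 241,000+36,000 + 40,100+4,670 + 5,530+766 + 1,500 = 329,566 kg.
Stage 1: m₀ = 329,566 kg, m_f = 329,566 − 241,000 = 88,566 kg; Δv = 373×9.81×ln(3.721) = 3659.1×1.3140 ≈ 4808 m/s.
Stage 2: m₀ = 52,566 kg, m_f = 52,566 − 40,100 = 12,466 kg; Δv = 246×9.81×ln(4.217) = 2413.3×1.4391 ≈ 3473 m/s.
Stage 3: m₀ = 7,796 kg, m_f = 7,796 − 5,530 = 2,266 kg; Δv = 321×9.81×ln(3.44) = 3149.0×1.2356 ≈ 3891 m/s.
Total Δv = 4808 + 3473 + 3891 = 12172 m/s.

Δv ≈ 12200 m/s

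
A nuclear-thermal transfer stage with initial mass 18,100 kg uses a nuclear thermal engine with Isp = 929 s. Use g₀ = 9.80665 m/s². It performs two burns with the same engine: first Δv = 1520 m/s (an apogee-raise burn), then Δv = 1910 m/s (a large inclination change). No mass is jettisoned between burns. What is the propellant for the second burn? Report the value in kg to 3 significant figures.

v_e = Isp · g₀ = 929 × 9.80665 = 9110.4 m/s.
After the first burn: m = 18100 × exp(−1520/9110.4) = 18100 × 0.84633 = 15,318.6 kg.
After the second burn: m = 15,318.6 × exp(−1910/9110.4) = 15,318.6 × 0.81087 = 12,421.4 kg.
Second-burn propellant = 15,318.6 − 12,421.4 = 2,897.2 kg.

propellant for the second burn ≈ 2900 kg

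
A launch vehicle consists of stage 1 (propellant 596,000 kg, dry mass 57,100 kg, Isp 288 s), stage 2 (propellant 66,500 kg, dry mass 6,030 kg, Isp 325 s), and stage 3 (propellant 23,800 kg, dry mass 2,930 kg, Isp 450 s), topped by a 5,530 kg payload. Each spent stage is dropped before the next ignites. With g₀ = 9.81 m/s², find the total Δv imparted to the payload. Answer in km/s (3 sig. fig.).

Ignition mass of stage 1 = 596,000+57,100 + 66,500+6,030 + 23,800+2,930 + 5,530 = 757,890 kg.
Stage 1: m₀ = 757,890 kg, m_f = 757,890 − 596,000 = 161,890 kg; Δv = 288×9.81×ln(4.682) = 2825.3×1.5436 ≈ 4361 m/s.
Stage 2: m₀ = 104,790 kg, m_f = 104,790 − 66,500 = 38,290 kg; Δv = 325×9.81×ln(2.737) = 3188.2×1.0068 ≈ 3210 m/s.
Stage 3: m₀ = 32,260 kg, m_f = 32,260 − 23,800 = 8,460 kg; Δv = 450×9.81×ln(3.813) = 4414.5×1.3385 ≈ 5909 m/s.
Total Δv = 4361 + 3210 + 5909 = 13480 m/s.

Δv ≈ 13.5 km/s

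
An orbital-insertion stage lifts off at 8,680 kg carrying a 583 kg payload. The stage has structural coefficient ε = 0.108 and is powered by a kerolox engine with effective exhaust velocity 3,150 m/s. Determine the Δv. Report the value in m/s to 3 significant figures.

Stage wet mass = m₀ − payload = 8,680 − 583 = 8,097 kg.
Stage dry mass = ε × stage wet mass = 0.108 × 8,097 = 874.476 kg.
Burnout mass m_f = stage dry + payload = 874.476 + 583 = 1,457.476 kg.
By the Tsiolkovsky rocket equation, Δv = v_e · ln(8,680/1,457.476) = 3150.0 × ln(5.956) = 3150.0 × 1.7843 ≈ 5621 m/s.

Δv ≈ 5620 m/s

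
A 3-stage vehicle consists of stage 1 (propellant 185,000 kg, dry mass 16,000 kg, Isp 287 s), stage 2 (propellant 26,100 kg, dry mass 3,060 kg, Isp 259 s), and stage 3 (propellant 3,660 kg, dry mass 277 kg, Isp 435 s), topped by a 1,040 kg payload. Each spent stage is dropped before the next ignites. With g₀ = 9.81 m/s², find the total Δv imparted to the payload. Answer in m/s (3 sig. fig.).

Ignition mass of stage 1 = 185,000+16,000 + 26,100+3,060 + 3,660+277 + 1,040 = 235,137 kg.
Stage 1: m₀ = 235,137 kg, m_f = 235,137 − 185,000 = 50,137 kg; Δv = 287×9.81×ln(4.69) = 2815.5×1.5454 ≈ 4351 m/s.
Stage 2: m₀ = 34,137 kg, m_f = 34,137 − 26,100 = 8,037 kg; Δv = 259×9.81×ln(4.247) = 2540.8×1.4463 ≈ 3675 m/s.
Stage 3: m₀ = 4,977 kg, m_f = 4,977 − 3,660 = 1,317 kg; Δv = 435×9.81×ln(3.779) = 4267.4×1.3295 ≈ 5673 m/s.
Total Δv = 4351 + 3675 + 5673 = 13699 m/s.

Δv ≈ 13700 m/s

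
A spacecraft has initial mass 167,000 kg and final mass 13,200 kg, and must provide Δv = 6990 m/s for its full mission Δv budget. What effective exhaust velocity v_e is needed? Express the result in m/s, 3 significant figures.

v_e ≈ 2750 m/s

ln(m₀/m_f) = ln(167000/13200) = ln(12.65) = 2.5378.
v_e = Δv / ln(m₀/m_f) = 6990 / 2.5378 = 2754.4 m/s.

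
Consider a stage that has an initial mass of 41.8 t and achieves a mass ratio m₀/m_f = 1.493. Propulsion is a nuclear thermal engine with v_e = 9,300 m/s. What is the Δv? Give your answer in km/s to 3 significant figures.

Δv ≈ 3.73 km/s

Δv = v_e · ln(1.493) = 9300.0 × 0.4008 ≈ 3727.3 m/s.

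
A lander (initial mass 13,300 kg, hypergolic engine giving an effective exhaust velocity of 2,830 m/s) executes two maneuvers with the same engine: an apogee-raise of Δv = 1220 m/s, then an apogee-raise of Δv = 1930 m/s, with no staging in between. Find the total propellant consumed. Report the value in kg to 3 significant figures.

total propellant consumed ≈ 8930 kg

After the first burn: m = 13300 × exp(−1220/2830.0) = 13300 × 0.64980 = 8,642.34 kg.
After the second burn: m = 8,642.34 × exp(−1930/2830.0) = 8,642.34 × 0.50562 = 4,369.74 kg.
Total propellant = m₀ − m_final = 13300 − 4,369.74 = 8,930.26 kg.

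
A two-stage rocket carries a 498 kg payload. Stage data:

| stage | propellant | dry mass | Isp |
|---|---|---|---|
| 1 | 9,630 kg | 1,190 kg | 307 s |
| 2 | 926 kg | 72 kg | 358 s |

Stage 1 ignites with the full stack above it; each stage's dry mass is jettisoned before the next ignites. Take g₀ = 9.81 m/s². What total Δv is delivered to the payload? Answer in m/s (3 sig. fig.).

Δv ≈ 7980 m/s

Ignition mass of stage 1 = 9,630+1,190 + 926+72 + 498 = 12,316 kg.
Stage 1: m₀ = 12,316 kg, m_f = 12,316 − 9,630 = 2,686 kg; Δv = 307×9.81×ln(4.585) = 3011.7×1.5228 ≈ 4586 m/s.
Stage 2: m₀ = 1,496 kg, m_f = 1,496 − 926 = 570 kg; Δv = 358×9.81×ln(2.625) = 3512.0×0.9649 ≈ 3389 m/s.
Total Δv = 4586 + 3389 = 7975 m/s.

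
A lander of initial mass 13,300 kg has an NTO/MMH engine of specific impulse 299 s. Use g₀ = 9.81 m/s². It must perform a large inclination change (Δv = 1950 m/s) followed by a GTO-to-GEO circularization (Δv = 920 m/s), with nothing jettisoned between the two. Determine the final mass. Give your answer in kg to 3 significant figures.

final mass ≈ 5000 kg

v_e = Isp · g₀ = 299 × 9.81 = 2933.2 m/s.
After the first burn: m = 13300 × exp(−1950/2933.2) = 13300 × 0.51437 = 6,841.12 kg.
After the second burn: m = 6,841.12 × exp(−920/2933.2) = 6,841.12 × 0.73077 = 4,999.29 kg.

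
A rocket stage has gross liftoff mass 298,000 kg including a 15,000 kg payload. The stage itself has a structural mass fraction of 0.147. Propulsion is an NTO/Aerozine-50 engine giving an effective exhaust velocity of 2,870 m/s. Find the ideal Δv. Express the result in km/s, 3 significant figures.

Stage wet mass = m₀ − payload = 298,000 − 15,000 = 283,000 kg.
Stage dry mass = ε × stage wet mass = 0.147 × 283,000 = 41,601 kg.
Burnout mass m_f = stage dry + payload = 41,601 + 15,000 = 56,601 kg.
Rocket equation: Δv = v_e · ln(298,000/56,601) = 2870.0 × ln(5.265) = 2870.0 × 1.6611 ≈ 4767 m/s.

Δv ≈ 4.77 km/s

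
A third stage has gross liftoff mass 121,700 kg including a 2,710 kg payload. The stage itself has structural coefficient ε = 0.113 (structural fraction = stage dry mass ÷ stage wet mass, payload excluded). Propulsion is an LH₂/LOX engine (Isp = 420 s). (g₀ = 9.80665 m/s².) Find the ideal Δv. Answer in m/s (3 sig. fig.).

Δv ≈ 8320 m/s

Stage wet mass = m₀ − payload = 121,700 − 2,710 = 118,990 kg.
Stage dry mass = ε × stage wet mass = 0.113 × 118,990 = 13,445.9 kg.
Burnout mass m_f = stage dry + payload = 13,445.9 + 2,710 = 16,155.9 kg.
v_e = Isp · g₀ = 420 × 9.80665 = 4118.8 m/s.
Δv = v_e · ln(121,700/16,155.9) = 4118.8 × ln(7.533) = 4118.8 × 2.0193 ≈ 8317 m/s.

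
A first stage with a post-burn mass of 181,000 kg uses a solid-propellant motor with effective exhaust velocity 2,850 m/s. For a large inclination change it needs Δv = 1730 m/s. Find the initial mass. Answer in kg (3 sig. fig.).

initial mass ≈ 332000 kg

Using Δv = v_e ln(m₀/m_f): m₀/m_f = exp(Δv / v_e) = exp(1730 / 2850.0) = exp(0.6070) = 1.8350.
m₀ = m_f × 1.8350 = 181,000 × 1.8350 = 332,135 kg.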